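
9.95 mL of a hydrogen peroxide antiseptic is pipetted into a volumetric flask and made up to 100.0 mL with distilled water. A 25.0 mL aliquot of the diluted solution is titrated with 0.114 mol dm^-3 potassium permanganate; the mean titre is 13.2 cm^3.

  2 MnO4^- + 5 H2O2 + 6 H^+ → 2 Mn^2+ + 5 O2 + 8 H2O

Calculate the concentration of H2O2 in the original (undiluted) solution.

n(KMnO4) = 0.0132 × 0.114 = 1.50 × 10^-3 mol
From the 5:2 ratio, n(H2O2) in the aliquot = 5/2 × 1.50 × 10^-3 = 3.76 × 10^-3 mol
[H2O2]_dilute = 3.76 × 10^-3 / 0.0250 = 0.150 mol/L
Dilution factor = 100.0 / 9.95 = 10.05
[H2O2]_stock = 0.150 × 10.05 = 1.51 mol/L

1.51 mol/L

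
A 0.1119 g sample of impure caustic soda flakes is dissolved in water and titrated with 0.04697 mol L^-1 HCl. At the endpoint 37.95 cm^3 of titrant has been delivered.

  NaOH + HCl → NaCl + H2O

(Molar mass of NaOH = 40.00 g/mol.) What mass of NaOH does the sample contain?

n(HCl) = 0.03795 L × 0.04697 mol/L = 1.783 × 10^-3 mol
n(NaOH) = 1.783 × 10^-3 mol (1:1 ratio)
mass of NaOH = 1.783 × 10^-3 × 40.00 g/mol = 0.07130 g

0.07130 g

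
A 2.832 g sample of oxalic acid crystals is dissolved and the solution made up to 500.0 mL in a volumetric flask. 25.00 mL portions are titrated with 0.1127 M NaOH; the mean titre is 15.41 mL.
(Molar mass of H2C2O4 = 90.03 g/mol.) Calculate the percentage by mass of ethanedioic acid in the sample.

55.21 %

H2C2O4 + 2 NaOH → Na2C2O4 + 2 H2O
n(NaOH) per titration = 0.01541 × 0.1127 = 1.737 × 10^-3 mol
From the 1:2 ratio, n(H2C2O4) in each aliquot = 1/2 × 1.737 × 10^-3 = 8.684 × 10^-4 mol
n(H2C2O4) in the whole flask = 8.684 × 10^-4 × 500.0/25.00 = 0.01737 mol
mass of H2C2O4 = 0.01737 × 90.03 = 1.564 g
% H2C2O4 = 1.564 / 2.832 × 100 = 55.21 %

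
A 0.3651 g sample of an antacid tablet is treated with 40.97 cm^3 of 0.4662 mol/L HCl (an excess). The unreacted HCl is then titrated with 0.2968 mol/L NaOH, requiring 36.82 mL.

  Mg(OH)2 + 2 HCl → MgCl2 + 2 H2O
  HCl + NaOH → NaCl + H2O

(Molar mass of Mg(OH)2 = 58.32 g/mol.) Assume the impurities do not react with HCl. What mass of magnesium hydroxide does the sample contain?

n(HCl) added = 0.04097 × 0.4662 = 0.01910 mol
n(NaOH) used in back-titration = 0.03682 × 0.2968 = 0.01093 mol
n(HCl) left over = 0.01093 mol (1:1 ratio)
n(HCl) consumed by analyte = 0.01910 − 0.01093 = 8.172 × 10^-3 mol
From the 1:2 ratio, n(Mg(OH)2) = 1/2 × 8.172 × 10^-3 = 4.086 × 10^-3 mol
mass of Mg(OH)2 = 4.086 × 10^-3 × 58.32 = 0.2383 g

0.2383 g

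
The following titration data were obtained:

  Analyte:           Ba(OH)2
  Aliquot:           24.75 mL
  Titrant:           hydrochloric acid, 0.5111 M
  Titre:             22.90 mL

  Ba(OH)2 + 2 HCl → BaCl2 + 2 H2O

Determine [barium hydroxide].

n(HCl) = 0.02290 L × 0.5111 mol/L = 0.01170 mol
From the 1:2 mole ratio, n(Ba(OH)2) = 1/2 × 0.01170 = 5.852 × 10^-3 mol
[Ba(OH)2] = 5.852 × 10^-3 mol / 0.02475 L = 0.2364 mol/L

0.2364 M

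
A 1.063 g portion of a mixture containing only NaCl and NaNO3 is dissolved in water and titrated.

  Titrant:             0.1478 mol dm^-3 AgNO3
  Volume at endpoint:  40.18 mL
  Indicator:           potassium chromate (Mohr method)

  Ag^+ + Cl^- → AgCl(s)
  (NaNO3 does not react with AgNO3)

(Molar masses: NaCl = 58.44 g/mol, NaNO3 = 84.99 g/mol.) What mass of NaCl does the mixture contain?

0.3471 g

n(AgNO3) = 0.04018 × 0.1478 = 5.939 × 10^-3 mol
Let x = n(NaCl), y = n(NaNO3).
Titrant: 1x = 5.939 × 10^-3;  mass: 58.44x + 84.99y = 1.063
Solving, x = 5.939 × 10^-3 mol, y = 8.424 × 10^-3 mol
mass of NaCl = 5.939 × 10^-3 × 58.44 = 0.3471 g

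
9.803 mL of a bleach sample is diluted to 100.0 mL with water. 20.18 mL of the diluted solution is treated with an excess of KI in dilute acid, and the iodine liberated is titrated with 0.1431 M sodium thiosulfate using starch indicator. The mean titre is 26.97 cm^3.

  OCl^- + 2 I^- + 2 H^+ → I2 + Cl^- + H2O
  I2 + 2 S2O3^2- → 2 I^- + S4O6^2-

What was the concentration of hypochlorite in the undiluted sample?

n(S2O3^2-) = 0.02697 × 0.1431 = 3.859 × 10^-3 mol
n(I2) = n(S2O3^2-)/2 = 1.930 × 10^-3 mol
n(OCl^-) in the aliquot = 1.930 × 10^-3 mol (1:1 ratio)
[OCl^-]_dilute = 1.930 × 10^-3 / 0.02018 = 0.09562 mol/L
[OCl^-]_original = 0.09562 × 100.0/9.803 = 0.9755 mol/L

0.9755 M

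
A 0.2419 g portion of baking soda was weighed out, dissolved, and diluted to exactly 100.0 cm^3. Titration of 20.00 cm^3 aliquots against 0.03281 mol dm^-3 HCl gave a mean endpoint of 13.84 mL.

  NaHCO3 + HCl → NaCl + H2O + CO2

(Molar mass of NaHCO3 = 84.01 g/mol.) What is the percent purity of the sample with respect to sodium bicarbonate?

n(HCl) per titration = 0.01384 × 0.03281 = 4.541 × 10^-4 mol
n(NaHCO3) in each aliquot = 4.541 × 10^-4 mol (1:1 ratio)
n(NaHCO3) in the whole flask = 4.541 × 10^-4 × 100.0/20.00 = 2.270 × 10^-3 mol
mass of NaHCO3 = 2.270 × 10^-3 × 84.01 = 0.1907 g
% NaHCO3 = 0.1907 / 0.2419 × 100 = 78.85 %

78.85 %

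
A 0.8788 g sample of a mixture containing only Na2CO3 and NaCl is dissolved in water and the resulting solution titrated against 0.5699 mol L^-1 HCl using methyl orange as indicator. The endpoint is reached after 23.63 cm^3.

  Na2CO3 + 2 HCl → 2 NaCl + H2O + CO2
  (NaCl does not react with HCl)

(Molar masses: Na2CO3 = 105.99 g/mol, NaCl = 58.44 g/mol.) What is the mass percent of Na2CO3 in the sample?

81.21 %

n(HCl) = 0.02363 × 0.5699 = 0.01347 mol
Let x = n(Na2CO3), y = n(NaCl).
Titrant: 2x = 0.01347;  mass: 105.99x + 58.44y = 0.8788
Solving, x = 6.733 × 10^-3 mol, y = 2.826 × 10^-3 mol
mass of Na2CO3 = 6.733 × 10^-3 × 105.99 = 0.7137 g
% Na2CO3 = 0.7137 / 0.8788 × 100 = 81.21 %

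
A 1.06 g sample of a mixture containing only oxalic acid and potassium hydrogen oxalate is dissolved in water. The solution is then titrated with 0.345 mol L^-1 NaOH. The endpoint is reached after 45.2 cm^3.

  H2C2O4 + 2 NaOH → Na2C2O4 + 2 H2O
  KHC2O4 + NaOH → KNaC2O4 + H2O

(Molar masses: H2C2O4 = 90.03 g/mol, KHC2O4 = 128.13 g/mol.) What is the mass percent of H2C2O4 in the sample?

n(NaOH) = 0.0452 × 0.345 = 0.0156 mol
Let x = n(H2C2O4), y = n(KHC2O4).
Titrant: 2x + 1y = 0.0156;  mass: 90.03x + 128.13y = 1.06
Solving, x = 5.64 × 10^-3 mol, y = 4.31 × 10^-3 mol
mass of H2C2O4 = 5.64 × 10^-3 × 90.03 = 0.508 g
% H2C2O4 = 0.508 / 1.06 × 100 = 47.9 %

47.9 %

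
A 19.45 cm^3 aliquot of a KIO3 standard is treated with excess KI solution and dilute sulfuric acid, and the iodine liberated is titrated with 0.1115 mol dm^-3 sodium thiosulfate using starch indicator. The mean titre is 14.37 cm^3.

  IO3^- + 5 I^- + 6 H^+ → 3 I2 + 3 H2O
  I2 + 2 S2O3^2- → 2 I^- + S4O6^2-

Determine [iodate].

0.01373 mol/L

n(S2O3^2-) = 0.01437 × 0.1115 = 1.602 × 10^-3 mol
n(I2) = n(S2O3^2-)/2 = 8.011 × 10^-4 mol
From the 1:3 ratio, n(IO3^-) in the aliquot = 1/3 × 8.011 × 10^-4 = 2.670 × 10^-4 mol
[IO3^-] = 2.670 × 10^-4 / 0.01945 = 0.01373 mol/L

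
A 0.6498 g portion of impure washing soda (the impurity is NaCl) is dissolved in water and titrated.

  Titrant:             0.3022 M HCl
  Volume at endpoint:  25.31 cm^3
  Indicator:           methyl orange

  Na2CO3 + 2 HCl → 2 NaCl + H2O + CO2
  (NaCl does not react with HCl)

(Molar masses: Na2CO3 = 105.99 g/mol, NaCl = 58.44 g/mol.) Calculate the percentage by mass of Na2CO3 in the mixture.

62.38 %

n(HCl) = 0.02531 × 0.3022 = 7.649 × 10^-3 mol
Let x = n(Na2CO3), y = n(NaCl).
Titrant: 2x = 7.649 × 10^-3;  mass: 105.99x + 58.44y = 0.6498
Solving, x = 3.824 × 10^-3 mol, y = 4.183 × 10^-3 mol
mass of Na2CO3 = 3.824 × 10^-3 × 105.99 = 0.4053 g
% Na2CO3 = 0.4053 / 0.6498 × 100 = 62.38 %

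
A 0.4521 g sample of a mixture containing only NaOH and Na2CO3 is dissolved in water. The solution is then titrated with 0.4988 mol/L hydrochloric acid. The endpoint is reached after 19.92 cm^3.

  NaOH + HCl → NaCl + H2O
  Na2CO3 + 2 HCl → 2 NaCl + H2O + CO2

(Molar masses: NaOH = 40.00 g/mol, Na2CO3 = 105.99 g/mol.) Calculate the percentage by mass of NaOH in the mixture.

n(HCl) = 0.01992 × 0.4988 = 9.936 × 10^-3 mol
Let x = n(NaOH), y = n(Na2CO3).
Titrant: 1x + 2y = 9.936 × 10^-3;  mass: 40.00x + 105.99y = 0.4521
Solving, x = 5.730 × 10^-3 mol, y = 2.103 × 10^-3 mol
mass of NaOH = 5.730 × 10^-3 × 40.00 = 0.2292 g
% NaOH = 0.2292 / 0.4521 × 100 = 50.70 %

50.70 %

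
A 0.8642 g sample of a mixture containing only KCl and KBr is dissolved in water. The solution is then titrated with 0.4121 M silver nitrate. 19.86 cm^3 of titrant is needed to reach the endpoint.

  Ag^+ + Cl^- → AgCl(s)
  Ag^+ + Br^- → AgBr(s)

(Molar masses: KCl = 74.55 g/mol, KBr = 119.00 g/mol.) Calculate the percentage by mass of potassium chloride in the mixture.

21.30 %

n(AgNO3) = 0.01986 × 0.4121 = 8.184 × 10^-3 mol
Let x = n(KCl), y = n(KBr).
Titrant: 1x + 1y = 8.184 × 10^-3;  mass: 74.55x + 119.00y = 0.8642
Solving, x = 2.469 × 10^-3 mol, y = 5.716 × 10^-3 mol
mass of KCl = 2.469 × 10^-3 × 74.55 = 0.1840 g
% KCl = 0.1840 / 0.8642 × 100 = 21.30 %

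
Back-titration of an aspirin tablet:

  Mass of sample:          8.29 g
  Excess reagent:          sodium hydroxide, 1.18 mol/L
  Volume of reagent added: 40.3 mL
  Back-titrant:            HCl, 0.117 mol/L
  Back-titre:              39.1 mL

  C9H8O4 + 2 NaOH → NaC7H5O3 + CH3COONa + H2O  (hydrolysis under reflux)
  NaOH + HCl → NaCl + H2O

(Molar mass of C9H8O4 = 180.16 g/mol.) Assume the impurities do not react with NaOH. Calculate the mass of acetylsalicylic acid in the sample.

n(NaOH) added = 0.0403 × 1.18 = 0.0476 mol
n(HCl) used in back-titration = 0.0391 × 0.117 = 4.57 × 10^-3 mol
n(NaOH) left over = 4.57 × 10^-3 mol (1:1 ratio)
n(NaOH) consumed by analyte = 0.0476 − 4.57 × 10^-3 = 0.0430 mol
From the 1:2 ratio, n(C9H8O4) = 1/2 × 0.0430 = 0.0215 mol
mass of C9H8O4 = 0.0215 × 180.16 = 3.87 g

3.87 g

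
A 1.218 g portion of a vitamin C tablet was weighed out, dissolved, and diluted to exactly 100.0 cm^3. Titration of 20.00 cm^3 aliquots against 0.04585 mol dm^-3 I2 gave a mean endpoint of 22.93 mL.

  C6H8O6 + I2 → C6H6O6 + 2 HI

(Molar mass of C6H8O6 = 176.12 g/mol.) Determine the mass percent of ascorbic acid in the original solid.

76.01 %

n(I2) per titration = 0.02293 × 0.04585 = 1.051 × 10^-3 mol
n(C6H8O6) in each aliquot = 1.051 × 10^-3 mol (1:1 ratio)
n(C6H8O6) in the whole flask = 1.051 × 10^-3 × 100.0/20.00 = 5.257 × 10^-3 mol
mass of C6H8O6 = 5.257 × 10^-3 × 176.12 = 0.9258 g
% C6H8O6 = 0.9258 / 1.218 × 100 = 76.01 %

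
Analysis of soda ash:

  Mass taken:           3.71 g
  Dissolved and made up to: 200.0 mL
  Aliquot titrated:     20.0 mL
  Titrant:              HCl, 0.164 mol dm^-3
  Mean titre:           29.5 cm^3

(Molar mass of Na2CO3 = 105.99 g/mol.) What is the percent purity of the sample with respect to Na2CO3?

Na2CO3 + 2 HCl → 2 NaCl + H2O + CO2
n(HCl) per titration = 0.0295 × 0.164 = 4.84 × 10^-3 mol
From the 1:2 ratio, n(Na2CO3) in each aliquot = 1/2 × 4.84 × 10^-3 = 2.42 × 10^-3 mol
n(Na2CO3) in the whole flask = 2.42 × 10^-3 × 200.0/20.0 = 0.0242 mol
mass of Na2CO3 = 0.0242 × 105.99 = 2.56 g
% Na2CO3 = 2.56 / 3.71 × 100 = 69.1 %

69.1 %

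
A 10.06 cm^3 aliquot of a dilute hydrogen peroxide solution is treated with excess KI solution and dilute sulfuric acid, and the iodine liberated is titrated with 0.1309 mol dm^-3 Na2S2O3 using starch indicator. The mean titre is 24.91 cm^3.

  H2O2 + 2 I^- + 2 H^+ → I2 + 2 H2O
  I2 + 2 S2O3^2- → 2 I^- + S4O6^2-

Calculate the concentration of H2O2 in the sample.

0.1621 mol/L

n(S2O3^2-) = 0.02491 × 0.1309 = 3.261 × 10^-3 mol
n(I2) = n(S2O3^2-)/2 = 1.630 × 10^-3 mol
n(H2O2) in the aliquot = 1.630 × 10^-3 mol (1:1 ratio)
[H2O2] = 1.630 × 10^-3 / 0.01006 = 0.1621 mol/L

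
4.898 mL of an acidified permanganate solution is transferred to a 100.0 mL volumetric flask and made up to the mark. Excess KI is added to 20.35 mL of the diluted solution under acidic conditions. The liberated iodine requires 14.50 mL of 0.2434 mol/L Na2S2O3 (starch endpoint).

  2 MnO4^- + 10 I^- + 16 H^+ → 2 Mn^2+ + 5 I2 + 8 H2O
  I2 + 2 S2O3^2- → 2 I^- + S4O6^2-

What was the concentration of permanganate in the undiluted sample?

0.7082 mol/L

n(S2O3^2-) = 0.01450 × 0.2434 = 3.529 × 10^-3 mol
n(I2) = n(S2O3^2-)/2 = 1.765 × 10^-3 mol
From the 2:5 ratio, n(MnO4^-) in the aliquot = 2/5 × 1.765 × 10^-3 = 7.059 × 10^-4 mol
[MnO4^-]_dilute = 7.059 × 10^-4 / 0.02035 = 0.03469 mol/L
[MnO4^-]_original = 0.03469 × 100.0/4.898 = 0.7082 mol/L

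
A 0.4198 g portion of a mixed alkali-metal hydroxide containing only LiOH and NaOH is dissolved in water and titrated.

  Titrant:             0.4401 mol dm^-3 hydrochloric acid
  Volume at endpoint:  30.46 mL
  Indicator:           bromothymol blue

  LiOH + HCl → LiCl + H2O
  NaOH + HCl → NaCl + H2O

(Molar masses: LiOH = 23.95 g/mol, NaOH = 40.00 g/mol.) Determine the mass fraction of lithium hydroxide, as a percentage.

41.38 %

n(HCl) = 0.03046 × 0.4401 = 0.01341 mol
Let x = n(LiOH), y = n(NaOH).
Titrant: 1x + 1y = 0.01341;  mass: 23.95x + 40.00y = 0.4198
Solving, x = 7.253 × 10^-3 mol, y = 6.152 × 10^-3 mol
mass of LiOH = 7.253 × 10^-3 × 23.95 = 0.1737 g
% LiOH = 0.1737 / 0.4198 × 100 = 41.38 %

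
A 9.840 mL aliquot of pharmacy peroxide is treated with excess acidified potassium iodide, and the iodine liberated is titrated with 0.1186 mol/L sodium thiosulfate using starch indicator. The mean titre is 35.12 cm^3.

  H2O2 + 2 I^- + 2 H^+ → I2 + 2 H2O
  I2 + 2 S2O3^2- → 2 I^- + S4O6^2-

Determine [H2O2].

n(S2O3^2-) = 0.03512 × 0.1186 = 4.165 × 10^-3 mol
n(I2) = n(S2O3^2-)/2 = 2.083 × 10^-3 mol
n(H2O2) in the aliquot = 2.083 × 10^-3 mol (1:1 ratio)
[H2O2] = 2.083 × 10^-3 / 0.009840 = 0.2116 mol/L

0.2116 mol/L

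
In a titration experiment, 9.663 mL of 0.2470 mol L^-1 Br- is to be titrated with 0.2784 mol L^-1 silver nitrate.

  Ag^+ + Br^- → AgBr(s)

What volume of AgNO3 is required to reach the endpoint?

n(Br-) = 0.009663 L × 0.2470 mol/L = 2.387 × 10^-3 mol
n(AgNO3) = 2.387 × 10^-3 mol (1:1 stoichiometry)
V(AgNO3) = 2.387 × 10^-3 mol / 0.2784 mol/L = 0.008573 L = 8.573 mL

8.573 mL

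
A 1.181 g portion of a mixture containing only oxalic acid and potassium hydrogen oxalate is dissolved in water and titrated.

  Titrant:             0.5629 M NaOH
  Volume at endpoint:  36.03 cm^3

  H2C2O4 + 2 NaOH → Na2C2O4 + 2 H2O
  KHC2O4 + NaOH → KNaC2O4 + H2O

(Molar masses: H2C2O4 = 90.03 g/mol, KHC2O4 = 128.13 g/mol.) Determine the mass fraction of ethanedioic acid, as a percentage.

n(NaOH) = 0.03603 × 0.5629 = 0.02028 mol
Let x = n(H2C2O4), y = n(KHC2O4).
Titrant: 2x + 1y = 0.02028;  mass: 90.03x + 128.13y = 1.181
Solving, x = 8.528 × 10^-3 mol, y = 3.225 × 10^-3 mol
mass of H2C2O4 = 8.528 × 10^-3 × 90.03 = 0.7678 g
% H2C2O4 = 0.7678 / 1.181 × 100 = 65.01 %

65.01 %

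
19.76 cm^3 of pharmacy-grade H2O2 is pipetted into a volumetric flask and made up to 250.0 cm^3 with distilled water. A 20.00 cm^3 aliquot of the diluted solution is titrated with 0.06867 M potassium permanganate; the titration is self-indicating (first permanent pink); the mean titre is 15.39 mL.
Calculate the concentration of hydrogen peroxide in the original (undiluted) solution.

2 MnO4^- + 5 H2O2 + 6 H^+ → 2 Mn^2+ + 5 O2 + 8 H2O
n(KMnO4) = 0.01539 × 0.06867 = 1.057 × 10^-3 mol
From the 5:2 ratio, n(H2O2) in the aliquot = 5/2 × 1.057 × 10^-3 = 2.642 × 10^-3 mol
[H2O2]_dilute = 2.642 × 10^-3 / 0.02000 = 0.1321 mol/L
Dilution factor = 250.0 / 19.76 = 12.65
[H2O2]_stock = 0.1321 × 12.65 = 1.671 mol/L

1.671 M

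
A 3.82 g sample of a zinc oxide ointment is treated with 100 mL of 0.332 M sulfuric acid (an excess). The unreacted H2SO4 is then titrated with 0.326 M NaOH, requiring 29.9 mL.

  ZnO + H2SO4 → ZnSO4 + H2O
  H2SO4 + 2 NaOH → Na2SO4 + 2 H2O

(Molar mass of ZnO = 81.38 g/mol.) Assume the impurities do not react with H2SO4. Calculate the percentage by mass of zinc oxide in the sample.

60.3 %

n(H2SO4) added = 0.100 × 0.332 = 0.0332 mol
n(NaOH) used in back-titration = 0.0299 × 0.326 = 9.75 × 10^-3 mol
From the 1:2 ratio, n(H2SO4) left over = 1/2 × 9.75 × 10^-3 = 4.87 × 10^-3 mol
n(H2SO4) consumed by analyte = 0.0332 − 4.87 × 10^-3 = 0.0283 mol
n(ZnO) = 0.0283 mol (1:1 ratio)
mass of ZnO = 0.0283 × 81.38 = 2.31 g
% ZnO = 2.31 / 3.82 × 100 = 60.3 %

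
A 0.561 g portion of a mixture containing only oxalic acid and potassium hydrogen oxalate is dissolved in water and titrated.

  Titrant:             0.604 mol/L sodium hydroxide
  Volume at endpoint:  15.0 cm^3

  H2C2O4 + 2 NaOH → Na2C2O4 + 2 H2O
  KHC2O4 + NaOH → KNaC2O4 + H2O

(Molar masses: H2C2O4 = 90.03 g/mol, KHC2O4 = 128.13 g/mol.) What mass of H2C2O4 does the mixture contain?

0.325 g

n(NaOH) = 0.0150 × 0.604 = 9.06 × 10^-3 mol
Let x = n(H2C2O4), y = n(KHC2O4).
Titrant: 2x + 1y = 9.06 × 10^-3;  mass: 90.03x + 128.13y = 0.561
Solving, x = 3.61 × 10^-3 mol, y = 1.84 × 10^-3 mol
mass of H2C2O4 = 3.61 × 10^-3 × 90.03 = 0.325 g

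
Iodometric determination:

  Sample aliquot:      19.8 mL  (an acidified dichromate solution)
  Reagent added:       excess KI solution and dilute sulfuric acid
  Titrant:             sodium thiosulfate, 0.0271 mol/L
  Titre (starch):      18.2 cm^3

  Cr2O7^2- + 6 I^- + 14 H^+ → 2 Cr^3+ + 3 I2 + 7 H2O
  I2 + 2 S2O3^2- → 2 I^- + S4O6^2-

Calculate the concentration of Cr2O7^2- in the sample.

n(S2O3^2-) = 0.0182 × 0.0271 = 4.93 × 10^-4 mol
n(I2) = n(S2O3^2-)/2 = 2.47 × 10^-4 mol
From the 1:3 ratio, n(Cr2O7^2-) in the aliquot = 1/3 × 2.47 × 10^-4 = 8.22 × 10^-5 mol
[Cr2O7^2-] = 8.22 × 10^-5 / 0.0198 = 0.00415 mol/L

0.00415 mol/L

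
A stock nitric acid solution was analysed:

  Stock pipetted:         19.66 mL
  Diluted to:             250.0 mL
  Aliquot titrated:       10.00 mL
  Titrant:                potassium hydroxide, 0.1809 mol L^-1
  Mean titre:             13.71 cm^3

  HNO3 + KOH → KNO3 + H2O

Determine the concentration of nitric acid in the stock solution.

3.154 mol/L

n(KOH) = 0.01371 × 0.1809 = 2.480 × 10^-3 mol
n(HNO3) in the aliquot = 2.480 × 10^-3 mol (1:1 ratio)
[HNO3]_dilute = 2.480 × 10^-3 / 0.01000 = 0.2480 mol/L
Dilution factor = 250.0 / 19.66 = 12.72
[HNO3]_stock = 0.2480 × 12.72 = 3.154 mol/L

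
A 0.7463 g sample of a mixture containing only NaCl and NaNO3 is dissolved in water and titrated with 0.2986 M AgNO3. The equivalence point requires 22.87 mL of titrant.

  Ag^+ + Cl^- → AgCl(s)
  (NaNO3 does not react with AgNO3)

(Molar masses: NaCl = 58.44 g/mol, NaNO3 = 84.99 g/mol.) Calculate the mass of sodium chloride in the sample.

0.3991 g

n(AgNO3) = 0.02287 × 0.2986 = 6.829 × 10^-3 mol
Let x = n(NaCl), y = n(NaNO3).
Titrant: 1x = 6.829 × 10^-3;  mass: 58.44x + 84.99y = 0.7463
Solving, x = 6.829 × 10^-3 mol, y = 4.085 × 10^-3 mol
mass of NaCl = 6.829 × 10^-3 × 58.44 = 0.3991 g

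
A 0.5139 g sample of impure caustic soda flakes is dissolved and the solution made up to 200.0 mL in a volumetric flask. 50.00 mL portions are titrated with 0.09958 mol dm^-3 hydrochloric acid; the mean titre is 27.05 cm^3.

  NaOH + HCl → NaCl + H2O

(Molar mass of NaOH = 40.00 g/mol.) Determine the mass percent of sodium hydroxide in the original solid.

83.87 %

n(HCl) per titration = 0.02705 × 0.09958 = 2.694 × 10^-3 mol
n(NaOH) in each aliquot = 2.694 × 10^-3 mol (1:1 ratio)
n(NaOH) in the whole flask = 2.694 × 10^-3 × 200.0/50.00 = 0.01077 mol
mass of NaOH = 0.01077 × 40.00 = 0.4310 g
% NaOH = 0.4310 / 0.5139 × 100 = 83.87 %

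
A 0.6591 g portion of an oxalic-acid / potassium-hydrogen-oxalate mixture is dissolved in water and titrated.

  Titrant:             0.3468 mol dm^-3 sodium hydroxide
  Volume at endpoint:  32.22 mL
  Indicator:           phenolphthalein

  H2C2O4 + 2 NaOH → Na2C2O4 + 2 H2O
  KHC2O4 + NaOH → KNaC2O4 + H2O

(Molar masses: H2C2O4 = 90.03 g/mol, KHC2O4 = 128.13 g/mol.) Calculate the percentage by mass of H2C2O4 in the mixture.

n(NaOH) = 0.03222 × 0.3468 = 0.01117 mol
Let x = n(H2C2O4), y = n(KHC2O4).
Titrant: 2x + 1y = 0.01117;  mass: 90.03x + 128.13y = 0.6591
Solving, x = 4.648 × 10^-3 mol, y = 1.878 × 10^-3 mol
mass of H2C2O4 = 4.648 × 10^-3 × 90.03 = 0.4184 g
% H2C2O4 = 0.4184 / 0.6591 × 100 = 63.49 %

63.49 %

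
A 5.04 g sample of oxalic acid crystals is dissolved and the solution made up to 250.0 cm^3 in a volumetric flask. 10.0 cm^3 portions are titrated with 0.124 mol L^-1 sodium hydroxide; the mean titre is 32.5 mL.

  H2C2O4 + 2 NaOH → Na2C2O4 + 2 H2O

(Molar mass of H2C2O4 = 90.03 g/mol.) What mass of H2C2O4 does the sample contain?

n(NaOH) per titration = 0.0325 × 0.124 = 4.03 × 10^-3 mol
From the 1:2 ratio, n(H2C2O4) in each aliquot = 1/2 × 4.03 × 10^-3 = 2.02 × 10^-3 mol
n(H2C2O4) in the whole flask = 2.02 × 10^-3 × 250.0/10.0 = 0.0504 mol
mass of H2C2O4 = 0.0504 × 90.03 = 4.54 g

4.54 g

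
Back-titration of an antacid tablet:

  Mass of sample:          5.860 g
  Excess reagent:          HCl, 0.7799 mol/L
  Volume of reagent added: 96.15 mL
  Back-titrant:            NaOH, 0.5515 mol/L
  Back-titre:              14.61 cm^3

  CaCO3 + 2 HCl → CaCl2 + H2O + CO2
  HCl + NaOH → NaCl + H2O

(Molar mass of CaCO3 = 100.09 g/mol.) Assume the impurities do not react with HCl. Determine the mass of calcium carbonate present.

3.350 g

n(HCl) added = 0.09615 × 0.7799 = 0.07499 mol
n(NaOH) used in back-titration = 0.01461 × 0.5515 = 8.057 × 10^-3 mol
n(HCl) left over = 8.057 × 10^-3 mol (1:1 ratio)
n(HCl) consumed by analyte = 0.07499 − 8.057 × 10^-3 = 0.06693 mol
From the 1:2 ratio, n(CaCO3) = 1/2 × 0.06693 = 0.03346 mol
mass of CaCO3 = 0.03346 × 100.09 = 3.350 g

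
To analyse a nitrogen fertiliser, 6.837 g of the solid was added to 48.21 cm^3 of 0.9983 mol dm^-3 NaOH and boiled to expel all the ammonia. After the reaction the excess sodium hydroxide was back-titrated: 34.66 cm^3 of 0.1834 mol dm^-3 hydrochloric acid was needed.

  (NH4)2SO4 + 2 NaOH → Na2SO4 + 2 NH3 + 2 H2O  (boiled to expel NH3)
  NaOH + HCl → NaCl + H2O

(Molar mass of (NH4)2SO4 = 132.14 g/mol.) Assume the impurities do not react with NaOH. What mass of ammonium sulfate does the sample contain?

n(NaOH) added = 0.04821 × 0.9983 = 0.04813 mol
n(HCl) used in back-titration = 0.03466 × 0.1834 = 6.357 × 10^-3 mol
n(NaOH) left over = 6.357 × 10^-3 mol (1:1 ratio)
n(NaOH) consumed by analyte = 0.04813 − 6.357 × 10^-3 = 0.04177 mol
From the 1:2 ratio, n((NH4)2SO4) = 1/2 × 0.04177 = 0.02089 mol
mass of (NH4)2SO4 = 0.02089 × 132.14 = 2.760 g

2.760 g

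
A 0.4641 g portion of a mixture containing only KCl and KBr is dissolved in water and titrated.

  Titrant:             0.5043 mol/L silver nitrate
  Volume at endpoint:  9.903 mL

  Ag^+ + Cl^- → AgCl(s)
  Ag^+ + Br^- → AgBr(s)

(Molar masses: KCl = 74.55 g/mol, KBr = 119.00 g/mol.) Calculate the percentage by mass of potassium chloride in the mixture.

n(AgNO3) = 0.009903 × 0.5043 = 4.994 × 10^-3 mol
Let x = n(KCl), y = n(KBr).
Titrant: 1x + 1y = 4.994 × 10^-3;  mass: 74.55x + 119.00y = 0.4641
Solving, x = 2.929 × 10^-3 mol, y = 2.065 × 10^-3 mol
mass of KCl = 2.929 × 10^-3 × 74.55 = 0.2184 g
% KCl = 0.2184 / 0.4641 × 100 = 47.05 %

47.05 %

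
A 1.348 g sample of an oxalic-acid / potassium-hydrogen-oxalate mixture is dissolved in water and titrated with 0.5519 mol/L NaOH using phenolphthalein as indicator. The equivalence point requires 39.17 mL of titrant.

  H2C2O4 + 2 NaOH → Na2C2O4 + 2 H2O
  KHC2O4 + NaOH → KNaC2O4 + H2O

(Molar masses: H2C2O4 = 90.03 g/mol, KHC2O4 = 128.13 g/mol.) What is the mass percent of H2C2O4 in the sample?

n(NaOH) = 0.03917 × 0.5519 = 0.02162 mol
Let x = n(H2C2O4), y = n(KHC2O4).
Titrant: 2x + 1y = 0.02162;  mass: 90.03x + 128.13y = 1.348
Solving, x = 8.554 × 10^-3 mol, y = 4.510 × 10^-3 mol
mass of H2C2O4 = 8.554 × 10^-3 × 90.03 = 0.7701 g
% H2C2O4 = 0.7701 / 1.348 × 100 = 57.13 %

57.13 %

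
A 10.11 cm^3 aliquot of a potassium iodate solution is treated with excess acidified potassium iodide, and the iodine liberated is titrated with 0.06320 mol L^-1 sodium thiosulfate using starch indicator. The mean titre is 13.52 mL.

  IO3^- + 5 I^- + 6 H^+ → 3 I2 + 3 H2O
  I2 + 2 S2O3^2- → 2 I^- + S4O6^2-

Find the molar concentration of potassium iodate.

n(S2O3^2-) = 0.01352 × 0.06320 = 8.545 × 10^-4 mol
n(I2) = n(S2O3^2-)/2 = 4.272 × 10^-4 mol
From the 1:3 ratio, n(IO3^-) in the aliquot = 1/3 × 4.272 × 10^-4 = 1.424 × 10^-4 mol
[IO3^-] = 1.424 × 10^-4 / 0.01011 = 0.01409 mol/L

0.01409 mol/L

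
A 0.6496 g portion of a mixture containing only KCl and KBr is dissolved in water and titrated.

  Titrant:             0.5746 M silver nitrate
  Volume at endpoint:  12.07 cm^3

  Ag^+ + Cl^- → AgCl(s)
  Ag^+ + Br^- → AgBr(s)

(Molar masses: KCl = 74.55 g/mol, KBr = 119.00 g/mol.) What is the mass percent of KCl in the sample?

n(AgNO3) = 0.01207 × 0.5746 = 6.935 × 10^-3 mol
Let x = n(KCl), y = n(KBr).
Titrant: 1x + 1y = 6.935 × 10^-3;  mass: 74.55x + 119.00y = 0.6496
Solving, x = 3.953 × 10^-3 mol, y = 2.982 × 10^-3 mol
mass of KCl = 3.953 × 10^-3 × 74.55 = 0.2947 g
% KCl = 0.2947 / 0.6496 × 100 = 45.37 %

45.37 %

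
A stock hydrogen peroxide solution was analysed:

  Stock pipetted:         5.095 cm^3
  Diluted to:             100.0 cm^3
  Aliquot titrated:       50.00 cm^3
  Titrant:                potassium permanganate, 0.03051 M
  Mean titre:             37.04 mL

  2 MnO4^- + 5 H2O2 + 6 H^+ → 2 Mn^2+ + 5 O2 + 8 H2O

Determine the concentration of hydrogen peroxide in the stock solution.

1.109 M

n(KMnO4) = 0.03704 × 0.03051 = 1.130 × 10^-3 mol
From the 5:2 ratio, n(H2O2) in the aliquot = 5/2 × 1.130 × 10^-3 = 2.825 × 10^-3 mol
[H2O2]_dilute = 2.825 × 10^-3 / 0.05000 = 0.05650 mol/L
Dilution factor = 100.0 / 5.095 = 19.63
[H2O2]_stock = 0.05650 × 19.63 = 1.109 mol/L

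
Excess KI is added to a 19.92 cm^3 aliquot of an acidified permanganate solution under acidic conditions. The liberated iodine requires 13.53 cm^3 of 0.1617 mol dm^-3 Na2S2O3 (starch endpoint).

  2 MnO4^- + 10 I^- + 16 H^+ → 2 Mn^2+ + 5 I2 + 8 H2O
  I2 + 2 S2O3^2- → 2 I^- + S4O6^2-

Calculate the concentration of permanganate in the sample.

n(S2O3^2-) = 0.01353 × 0.1617 = 2.188 × 10^-3 mol
n(I2) = n(S2O3^2-)/2 = 1.094 × 10^-3 mol
From the 2:5 ratio, n(MnO4^-) in the aliquot = 2/5 × 1.094 × 10^-3 = 4.376 × 10^-4 mol
[MnO4^-] = 4.376 × 10^-4 / 0.01992 = 0.02197 mol/L

0.02197 mol/L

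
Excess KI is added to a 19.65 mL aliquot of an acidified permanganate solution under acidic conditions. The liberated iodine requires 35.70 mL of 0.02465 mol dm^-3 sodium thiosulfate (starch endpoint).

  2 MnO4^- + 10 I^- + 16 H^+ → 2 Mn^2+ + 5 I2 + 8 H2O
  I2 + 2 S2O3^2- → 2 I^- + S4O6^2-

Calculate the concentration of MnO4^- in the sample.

n(S2O3^2-) = 0.03570 × 0.02465 = 8.800 × 10^-4 mol
n(I2) = n(S2O3^2-)/2 = 4.400 × 10^-4 mol
From the 2:5 ratio, n(MnO4^-) in the aliquot = 2/5 × 4.400 × 10^-4 = 1.760 × 10^-4 mol
[MnO4^-] = 1.760 × 10^-4 / 0.01965 = 0.008957 mol/L

0.008957 mol/L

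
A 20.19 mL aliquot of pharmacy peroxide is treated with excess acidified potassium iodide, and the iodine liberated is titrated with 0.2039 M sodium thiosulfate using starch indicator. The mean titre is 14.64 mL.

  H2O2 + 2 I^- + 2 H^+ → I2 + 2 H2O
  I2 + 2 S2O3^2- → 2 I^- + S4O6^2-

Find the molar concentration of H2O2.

n(S2O3^2-) = 0.01464 × 0.2039 = 2.985 × 10^-3 mol
n(I2) = n(S2O3^2-)/2 = 1.493 × 10^-3 mol
n(H2O2) in the aliquot = 1.493 × 10^-3 mol (1:1 ratio)
[H2O2] = 1.493 × 10^-3 / 0.02019 = 0.07393 mol/L

0.07393 M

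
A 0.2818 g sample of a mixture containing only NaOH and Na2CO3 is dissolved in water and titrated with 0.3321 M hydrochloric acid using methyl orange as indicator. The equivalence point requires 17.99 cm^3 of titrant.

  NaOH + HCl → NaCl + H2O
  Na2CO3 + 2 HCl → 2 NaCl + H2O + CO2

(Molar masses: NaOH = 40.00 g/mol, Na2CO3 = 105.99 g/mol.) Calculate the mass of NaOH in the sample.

0.1072 g

n(HCl) = 0.01799 × 0.3321 = 5.974 × 10^-3 mol
Let x = n(NaOH), y = n(Na2CO3).
Titrant: 1x + 2y = 5.974 × 10^-3;  mass: 40.00x + 105.99y = 0.2818
Solving, x = 2.679 × 10^-3 mol, y = 1.648 × 10^-3 mol
mass of NaOH = 2.679 × 10^-3 × 40.00 = 0.1072 g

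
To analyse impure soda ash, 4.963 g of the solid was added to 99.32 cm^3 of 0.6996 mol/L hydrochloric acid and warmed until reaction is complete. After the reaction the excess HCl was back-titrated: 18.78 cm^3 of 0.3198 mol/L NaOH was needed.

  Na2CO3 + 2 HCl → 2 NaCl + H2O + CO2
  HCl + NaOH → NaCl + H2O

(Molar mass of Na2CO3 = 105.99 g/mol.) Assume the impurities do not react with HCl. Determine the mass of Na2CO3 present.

n(HCl) added = 0.09932 × 0.6996 = 0.06948 mol
n(NaOH) used in back-titration = 0.01878 × 0.3198 = 6.006 × 10^-3 mol
n(HCl) left over = 6.006 × 10^-3 mol (1:1 ratio)
n(HCl) consumed by analyte = 0.06948 − 6.006 × 10^-3 = 0.06348 mol
From the 1:2 ratio, n(Na2CO3) = 1/2 × 0.06348 = 0.03174 mol
mass of Na2CO3 = 0.03174 × 105.99 = 3.364 g

3.364 g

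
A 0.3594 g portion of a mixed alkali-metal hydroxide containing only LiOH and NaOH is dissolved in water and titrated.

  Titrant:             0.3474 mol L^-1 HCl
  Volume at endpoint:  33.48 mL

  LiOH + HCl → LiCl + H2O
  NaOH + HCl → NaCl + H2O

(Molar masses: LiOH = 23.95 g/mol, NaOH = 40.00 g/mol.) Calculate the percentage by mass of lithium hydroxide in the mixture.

43.94 %

n(HCl) = 0.03348 × 0.3474 = 0.01163 mol
Let x = n(LiOH), y = n(NaOH).
Titrant: 1x + 1y = 0.01163;  mass: 23.95x + 40.00y = 0.3594
Solving, x = 6.594 × 10^-3 mol, y = 5.037 × 10^-3 mol
mass of LiOH = 6.594 × 10^-3 × 23.95 = 0.1579 g
% LiOH = 0.1579 / 0.3594 × 100 = 43.94 %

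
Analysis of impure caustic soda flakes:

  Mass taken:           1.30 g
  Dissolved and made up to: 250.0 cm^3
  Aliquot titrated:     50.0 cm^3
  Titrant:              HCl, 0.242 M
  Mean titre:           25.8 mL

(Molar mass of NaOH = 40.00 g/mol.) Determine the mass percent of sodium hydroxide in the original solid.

NaOH + HCl → NaCl + H2O
n(HCl) per titration = 0.0258 × 0.242 = 6.24 × 10^-3 mol
n(NaOH) in each aliquot = 6.24 × 10^-3 mol (1:1 ratio)
n(NaOH) in the whole flask = 6.24 × 10^-3 × 250.0/50.0 = 0.0312 mol
mass of NaOH = 0.0312 × 40.00 = 1.25 g
% NaOH = 1.25 / 1.30 × 100 = 96.1 %

96.1 %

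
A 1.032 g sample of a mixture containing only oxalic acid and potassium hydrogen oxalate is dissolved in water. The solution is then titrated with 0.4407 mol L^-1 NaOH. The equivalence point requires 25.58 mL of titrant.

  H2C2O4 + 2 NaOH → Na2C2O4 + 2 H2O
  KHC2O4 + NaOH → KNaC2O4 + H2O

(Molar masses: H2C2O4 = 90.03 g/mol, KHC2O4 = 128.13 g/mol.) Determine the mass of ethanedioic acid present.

n(NaOH) = 0.02558 × 0.4407 = 0.01127 mol
Let x = n(H2C2O4), y = n(KHC2O4).
Titrant: 2x + 1y = 0.01127;  mass: 90.03x + 128.13y = 1.032
Solving, x = 2.481 × 10^-3 mol, y = 6.311 × 10^-3 mol
mass of H2C2O4 = 2.481 × 10^-3 × 90.03 = 0.2234 g

0.2234 g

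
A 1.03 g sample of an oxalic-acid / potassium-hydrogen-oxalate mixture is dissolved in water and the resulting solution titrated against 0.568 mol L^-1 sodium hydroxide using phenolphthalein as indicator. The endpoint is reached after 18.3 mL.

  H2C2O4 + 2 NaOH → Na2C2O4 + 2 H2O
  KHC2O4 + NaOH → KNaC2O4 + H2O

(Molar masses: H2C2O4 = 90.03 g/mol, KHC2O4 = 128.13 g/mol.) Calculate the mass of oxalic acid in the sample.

n(NaOH) = 0.0183 × 0.568 = 0.0104 mol
Let x = n(H2C2O4), y = n(KHC2O4).
Titrant: 2x + 1y = 0.0104;  mass: 90.03x + 128.13y = 1.03
Solving, x = 1.82 × 10^-3 mol, y = 6.76 × 10^-3 mol
mass of H2C2O4 = 1.82 × 10^-3 × 90.03 = 0.163 g

0.163 g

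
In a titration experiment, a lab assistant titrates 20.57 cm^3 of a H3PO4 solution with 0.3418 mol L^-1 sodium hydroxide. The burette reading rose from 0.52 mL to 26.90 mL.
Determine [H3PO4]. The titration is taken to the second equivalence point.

0.2192 mol/L

H3PO4 + 2 NaOH → Na2HPO4 + 2 H2O
n(NaOH) = 0.02638 L × 0.3418 mol/L = 9.017 × 10^-3 mol
From the 1:2 mole ratio, n(H3PO4) = 1/2 × 9.017 × 10^-3 = 4.508 × 10^-3 mol
[H3PO4] = 4.508 × 10^-3 mol / 0.02057 L = 0.2192 mol/L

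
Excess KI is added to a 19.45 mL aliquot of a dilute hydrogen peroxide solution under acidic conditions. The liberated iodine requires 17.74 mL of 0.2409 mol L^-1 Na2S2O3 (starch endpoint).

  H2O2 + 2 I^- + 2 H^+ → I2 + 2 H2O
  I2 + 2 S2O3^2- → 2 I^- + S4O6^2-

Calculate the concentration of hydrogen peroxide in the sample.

n(S2O3^2-) = 0.01774 × 0.2409 = 4.274 × 10^-3 mol
n(I2) = n(S2O3^2-)/2 = 2.137 × 10^-3 mol
n(H2O2) in the aliquot = 2.137 × 10^-3 mol (1:1 ratio)
[H2O2] = 2.137 × 10^-3 / 0.01945 = 0.1099 mol/L

0.1099 mol/L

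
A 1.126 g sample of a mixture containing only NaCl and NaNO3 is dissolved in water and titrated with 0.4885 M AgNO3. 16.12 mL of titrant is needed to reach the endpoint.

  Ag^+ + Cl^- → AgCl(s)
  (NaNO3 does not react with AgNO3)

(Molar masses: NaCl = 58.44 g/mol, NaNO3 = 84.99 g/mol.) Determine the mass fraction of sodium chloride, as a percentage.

n(AgNO3) = 0.01612 × 0.4885 = 7.875 × 10^-3 mol
Let x = n(NaCl), y = n(NaNO3).
Titrant: 1x = 7.875 × 10^-3;  mass: 58.44x + 84.99y = 1.126
Solving, x = 7.875 × 10^-3 mol, y = 7.834 × 10^-3 mol
mass of NaCl = 7.875 × 10^-3 × 58.44 = 0.4602 g
% NaCl = 0.4602 / 1.126 × 100 = 40.87 %

40.87 %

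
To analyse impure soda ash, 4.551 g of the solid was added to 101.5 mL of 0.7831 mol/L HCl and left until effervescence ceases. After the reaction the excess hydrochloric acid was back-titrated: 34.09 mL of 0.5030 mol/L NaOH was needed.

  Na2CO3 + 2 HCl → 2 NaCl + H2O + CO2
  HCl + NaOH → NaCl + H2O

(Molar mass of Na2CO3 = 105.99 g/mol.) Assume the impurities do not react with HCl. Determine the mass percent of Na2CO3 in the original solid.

72.59 %

n(HCl) added = 0.1015 × 0.7831 = 0.07948 mol
n(NaOH) used in back-titration = 0.03409 × 0.5030 = 0.01715 mol
n(HCl) left over = 0.01715 mol (1:1 ratio)
n(HCl) consumed by analyte = 0.07948 − 0.01715 = 0.06234 mol
From the 1:2 ratio, n(Na2CO3) = 1/2 × 0.06234 = 0.03117 mol
mass of Na2CO3 = 0.03117 × 105.99 = 3.304 g
% Na2CO3 = 3.304 / 4.551 × 100 = 72.59 %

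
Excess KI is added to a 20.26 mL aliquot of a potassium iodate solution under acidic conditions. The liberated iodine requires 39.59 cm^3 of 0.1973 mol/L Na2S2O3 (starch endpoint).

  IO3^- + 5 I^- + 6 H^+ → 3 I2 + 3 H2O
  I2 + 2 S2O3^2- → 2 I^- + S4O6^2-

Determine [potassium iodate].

0.06426 mol/L

n(S2O3^2-) = 0.03959 × 0.1973 = 7.811 × 10^-3 mol
n(I2) = n(S2O3^2-)/2 = 3.906 × 10^-3 mol
From the 1:3 ratio, n(IO3^-) in the aliquot = 1/3 × 3.906 × 10^-3 = 1.302 × 10^-3 mol
[IO3^-] = 1.302 × 10^-3 / 0.02026 = 0.06426 mol/L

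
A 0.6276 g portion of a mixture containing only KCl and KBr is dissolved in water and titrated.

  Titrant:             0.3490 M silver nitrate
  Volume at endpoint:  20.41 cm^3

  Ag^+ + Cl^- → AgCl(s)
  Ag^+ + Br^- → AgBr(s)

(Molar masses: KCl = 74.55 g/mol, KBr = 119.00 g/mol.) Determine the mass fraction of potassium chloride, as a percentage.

58.80 %

n(AgNO3) = 0.02041 × 0.3490 = 7.123 × 10^-3 mol
Let x = n(KCl), y = n(KBr).
Titrant: 1x + 1y = 7.123 × 10^-3;  mass: 74.55x + 119.00y = 0.6276
Solving, x = 4.950 × 10^-3 mol, y = 2.173 × 10^-3 mol
mass of KCl = 4.950 × 10^-3 × 74.55 = 0.3691 g
% KCl = 0.3691 / 0.6276 × 100 = 58.80 %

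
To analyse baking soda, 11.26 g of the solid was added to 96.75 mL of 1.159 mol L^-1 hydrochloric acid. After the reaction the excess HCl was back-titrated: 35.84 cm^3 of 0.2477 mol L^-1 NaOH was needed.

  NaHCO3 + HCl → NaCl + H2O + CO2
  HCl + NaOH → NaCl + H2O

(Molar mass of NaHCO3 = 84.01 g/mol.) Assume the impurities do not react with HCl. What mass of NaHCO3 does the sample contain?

8.675 g

n(HCl) added = 0.09675 × 1.159 = 0.1121 mol
n(NaOH) used in back-titration = 0.03584 × 0.2477 = 8.878 × 10^-3 mol
n(HCl) left over = 8.878 × 10^-3 mol (1:1 ratio)
n(HCl) consumed by analyte = 0.1121 − 8.878 × 10^-3 = 0.1033 mol
n(NaHCO3) = 0.1033 mol (1:1 ratio)
mass of NaHCO3 = 0.1033 × 84.01 = 8.675 g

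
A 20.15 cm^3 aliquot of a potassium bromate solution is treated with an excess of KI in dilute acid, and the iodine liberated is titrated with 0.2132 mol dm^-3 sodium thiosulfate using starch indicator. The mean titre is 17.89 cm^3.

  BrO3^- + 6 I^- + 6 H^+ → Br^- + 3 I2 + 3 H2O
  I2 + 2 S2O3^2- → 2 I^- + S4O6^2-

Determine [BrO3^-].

0.03155 mol/L

n(S2O3^2-) = 0.01789 × 0.2132 = 3.814 × 10^-3 mol
n(I2) = n(S2O3^2-)/2 = 1.907 × 10^-3 mol
From the 1:3 ratio, n(BrO3^-) in the aliquot = 1/3 × 1.907 × 10^-3 = 6.357 × 10^-4 mol
[BrO3^-] = 6.357 × 10^-4 / 0.02015 = 0.03155 mol/L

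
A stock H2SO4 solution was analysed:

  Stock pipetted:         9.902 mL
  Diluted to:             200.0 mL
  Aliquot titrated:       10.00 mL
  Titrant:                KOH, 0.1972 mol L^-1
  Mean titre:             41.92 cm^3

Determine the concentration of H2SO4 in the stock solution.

8.348 mol/L

H2SO4 + 2 KOH → K2SO4 + 2 H2O
n(KOH) = 0.04192 × 0.1972 = 8.267 × 10^-3 mol
From the 1:2 ratio, n(H2SO4) in the aliquot = 1/2 × 8.267 × 10^-3 = 4.133 × 10^-3 mol
[H2SO4]_dilute = 4.133 × 10^-3 / 0.01000 = 0.4133 mol/L
Dilution factor = 200.0 / 9.902 = 20.20
[H2SO4]_stock = 0.4133 × 20.20 = 8.348 mol/L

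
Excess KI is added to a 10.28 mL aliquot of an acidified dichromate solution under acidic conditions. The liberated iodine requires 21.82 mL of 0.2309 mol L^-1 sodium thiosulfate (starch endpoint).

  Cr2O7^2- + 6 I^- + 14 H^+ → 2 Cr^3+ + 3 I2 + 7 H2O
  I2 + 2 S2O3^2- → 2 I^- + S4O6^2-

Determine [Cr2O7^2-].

0.08168 mol/L

n(S2O3^2-) = 0.02182 × 0.2309 = 5.038 × 10^-3 mol
n(I2) = n(S2O3^2-)/2 = 2.519 × 10^-3 mol
From the 1:3 ratio, n(Cr2O7^2-) in the aliquot = 1/3 × 2.519 × 10^-3 = 8.397 × 10^-4 mol
[Cr2O7^2-] = 8.397 × 10^-4 / 0.01028 = 0.08168 mol/L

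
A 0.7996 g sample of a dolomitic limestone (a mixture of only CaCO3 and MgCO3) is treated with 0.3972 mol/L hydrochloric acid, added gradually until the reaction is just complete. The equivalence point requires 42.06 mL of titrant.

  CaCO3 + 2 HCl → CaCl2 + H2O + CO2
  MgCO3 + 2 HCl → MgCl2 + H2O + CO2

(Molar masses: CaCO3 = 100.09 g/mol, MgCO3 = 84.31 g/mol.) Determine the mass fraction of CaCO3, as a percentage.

75.64 %

n(HCl) = 0.04206 × 0.3972 = 0.01671 mol
Let x = n(CaCO3), y = n(MgCO3).
Titrant: 2x + 2y = 0.01671;  mass: 100.09x + 84.31y = 0.7996
Solving, x = 6.042 × 10^-3 mol, y = 2.311 × 10^-3 mol
mass of CaCO3 = 6.042 × 10^-3 × 100.09 = 0.6048 g
% CaCO3 = 0.6048 / 0.7996 × 100 = 75.64 %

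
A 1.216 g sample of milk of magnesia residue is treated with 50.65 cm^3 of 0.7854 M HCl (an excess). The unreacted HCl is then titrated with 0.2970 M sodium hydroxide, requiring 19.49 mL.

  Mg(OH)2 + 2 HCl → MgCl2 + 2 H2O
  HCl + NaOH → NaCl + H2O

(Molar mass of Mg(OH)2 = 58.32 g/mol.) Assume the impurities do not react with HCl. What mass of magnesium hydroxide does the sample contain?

n(HCl) added = 0.05065 × 0.7854 = 0.03978 mol
n(NaOH) used in back-titration = 0.01949 × 0.2970 = 5.789 × 10^-3 mol
n(HCl) left over = 5.789 × 10^-3 mol (1:1 ratio)
n(HCl) consumed by analyte = 0.03978 − 5.789 × 10^-3 = 0.03399 mol
From the 1:2 ratio, n(Mg(OH)2) = 1/2 × 0.03399 = 0.01700 mol
mass of Mg(OH)2 = 0.01700 × 58.32 = 0.9912 g

0.9912 g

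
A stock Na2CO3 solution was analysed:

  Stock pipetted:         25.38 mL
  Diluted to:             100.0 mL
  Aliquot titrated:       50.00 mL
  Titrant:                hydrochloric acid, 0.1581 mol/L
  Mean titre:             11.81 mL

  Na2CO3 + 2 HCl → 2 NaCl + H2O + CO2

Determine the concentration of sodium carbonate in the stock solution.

0.07357 mol/L

n(HCl) = 0.01181 × 0.1581 = 1.867 × 10^-3 mol
From the 1:2 ratio, n(Na2CO3) in the aliquot = 1/2 × 1.867 × 10^-3 = 9.336 × 10^-4 mol
[Na2CO3]_dilute = 9.336 × 10^-4 / 0.05000 = 0.01867 mol/L
Dilution factor = 100.0 / 25.38 = 3.940
[Na2CO3]_stock = 0.01867 × 3.940 = 0.07357 mol/L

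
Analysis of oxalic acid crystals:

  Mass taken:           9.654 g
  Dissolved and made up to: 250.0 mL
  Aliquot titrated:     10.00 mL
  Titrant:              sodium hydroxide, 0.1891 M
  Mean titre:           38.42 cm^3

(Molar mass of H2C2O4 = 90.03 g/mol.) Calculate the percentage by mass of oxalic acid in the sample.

H2C2O4 + 2 NaOH → Na2C2O4 + 2 H2O
n(NaOH) per titration = 0.03842 × 0.1891 = 7.265 × 10^-3 mol
From the 1:2 ratio, n(H2C2O4) in each aliquot = 1/2 × 7.265 × 10^-3 = 3.633 × 10^-3 mol
n(H2C2O4) in the whole flask = 3.633 × 10^-3 × 250.0/10.00 = 0.09082 mol
mass of H2C2O4 = 0.09082 × 90.03 = 8.176 g
% H2C2O4 = 8.176 / 9.654 × 100 = 84.69 %

84.69 %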